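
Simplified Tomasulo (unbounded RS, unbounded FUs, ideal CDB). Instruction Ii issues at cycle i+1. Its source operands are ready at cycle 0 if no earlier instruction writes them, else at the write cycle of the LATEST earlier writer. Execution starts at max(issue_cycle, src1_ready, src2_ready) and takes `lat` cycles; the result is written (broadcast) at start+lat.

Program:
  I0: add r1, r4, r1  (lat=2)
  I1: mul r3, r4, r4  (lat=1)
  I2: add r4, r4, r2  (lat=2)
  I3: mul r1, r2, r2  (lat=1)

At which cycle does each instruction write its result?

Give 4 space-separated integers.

Answer: 3 3 5 5

Derivation:
I0 add r1: issue@1 deps=(None,None) exec_start@1 write@3
I1 mul r3: issue@2 deps=(None,None) exec_start@2 write@3
I2 add r4: issue@3 deps=(None,None) exec_start@3 write@5
I3 mul r1: issue@4 deps=(None,None) exec_start@4 write@5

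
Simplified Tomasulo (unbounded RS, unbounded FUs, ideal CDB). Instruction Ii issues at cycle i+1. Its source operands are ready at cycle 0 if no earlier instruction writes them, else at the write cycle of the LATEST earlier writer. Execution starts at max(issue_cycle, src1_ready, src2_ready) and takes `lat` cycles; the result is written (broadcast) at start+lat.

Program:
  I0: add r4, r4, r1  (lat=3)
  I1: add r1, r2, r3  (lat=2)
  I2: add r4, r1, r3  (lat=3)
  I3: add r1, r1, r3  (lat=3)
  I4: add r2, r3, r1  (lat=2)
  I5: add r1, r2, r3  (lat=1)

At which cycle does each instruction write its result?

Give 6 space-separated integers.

Answer: 4 4 7 7 9 10

Derivation:
I0 add r4: issue@1 deps=(None,None) exec_start@1 write@4
I1 add r1: issue@2 deps=(None,None) exec_start@2 write@4
I2 add r4: issue@3 deps=(1,None) exec_start@4 write@7
I3 add r1: issue@4 deps=(1,None) exec_start@4 write@7
I4 add r2: issue@5 deps=(None,3) exec_start@7 write@9
I5 add r1: issue@6 deps=(4,None) exec_start@9 write@10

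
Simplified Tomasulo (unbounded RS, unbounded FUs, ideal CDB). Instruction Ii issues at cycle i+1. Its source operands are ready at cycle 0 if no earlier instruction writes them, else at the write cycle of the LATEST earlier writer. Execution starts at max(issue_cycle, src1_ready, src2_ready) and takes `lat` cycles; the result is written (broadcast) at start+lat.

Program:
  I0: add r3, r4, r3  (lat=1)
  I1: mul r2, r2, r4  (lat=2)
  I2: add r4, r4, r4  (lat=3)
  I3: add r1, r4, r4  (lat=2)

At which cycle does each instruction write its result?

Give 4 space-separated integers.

Answer: 2 4 6 8

Derivation:
I0 add r3: issue@1 deps=(None,None) exec_start@1 write@2
I1 mul r2: issue@2 deps=(None,None) exec_start@2 write@4
I2 add r4: issue@3 deps=(None,None) exec_start@3 write@6
I3 add r1: issue@4 deps=(2,2) exec_start@6 write@8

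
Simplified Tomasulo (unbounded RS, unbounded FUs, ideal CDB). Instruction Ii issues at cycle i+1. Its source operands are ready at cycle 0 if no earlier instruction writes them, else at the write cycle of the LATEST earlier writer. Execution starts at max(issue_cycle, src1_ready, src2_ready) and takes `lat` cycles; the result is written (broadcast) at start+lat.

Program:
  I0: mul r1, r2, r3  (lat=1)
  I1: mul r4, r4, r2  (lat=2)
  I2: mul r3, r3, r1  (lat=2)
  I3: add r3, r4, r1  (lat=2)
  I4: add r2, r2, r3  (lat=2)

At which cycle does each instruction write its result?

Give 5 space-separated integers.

I0 mul r1: issue@1 deps=(None,None) exec_start@1 write@2
I1 mul r4: issue@2 deps=(None,None) exec_start@2 write@4
I2 mul r3: issue@3 deps=(None,0) exec_start@3 write@5
I3 add r3: issue@4 deps=(1,0) exec_start@4 write@6
I4 add r2: issue@5 deps=(None,3) exec_start@6 write@8

Answer: 2 4 5 6 8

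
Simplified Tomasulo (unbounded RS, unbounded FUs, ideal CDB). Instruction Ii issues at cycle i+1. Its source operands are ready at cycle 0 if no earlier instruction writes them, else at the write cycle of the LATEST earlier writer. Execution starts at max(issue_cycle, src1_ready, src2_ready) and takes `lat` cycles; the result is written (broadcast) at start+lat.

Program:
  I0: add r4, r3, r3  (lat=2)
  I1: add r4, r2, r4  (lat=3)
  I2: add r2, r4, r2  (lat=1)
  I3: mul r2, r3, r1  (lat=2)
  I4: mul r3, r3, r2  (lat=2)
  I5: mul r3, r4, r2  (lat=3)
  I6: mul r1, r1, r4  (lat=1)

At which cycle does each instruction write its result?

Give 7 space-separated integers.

I0 add r4: issue@1 deps=(None,None) exec_start@1 write@3
I1 add r4: issue@2 deps=(None,0) exec_start@3 write@6
I2 add r2: issue@3 deps=(1,None) exec_start@6 write@7
I3 mul r2: issue@4 deps=(None,None) exec_start@4 write@6
I4 mul r3: issue@5 deps=(None,3) exec_start@6 write@8
I5 mul r3: issue@6 deps=(1,3) exec_start@6 write@9
I6 mul r1: issue@7 deps=(None,1) exec_start@7 write@8

Answer: 3 6 7 6 8 9 8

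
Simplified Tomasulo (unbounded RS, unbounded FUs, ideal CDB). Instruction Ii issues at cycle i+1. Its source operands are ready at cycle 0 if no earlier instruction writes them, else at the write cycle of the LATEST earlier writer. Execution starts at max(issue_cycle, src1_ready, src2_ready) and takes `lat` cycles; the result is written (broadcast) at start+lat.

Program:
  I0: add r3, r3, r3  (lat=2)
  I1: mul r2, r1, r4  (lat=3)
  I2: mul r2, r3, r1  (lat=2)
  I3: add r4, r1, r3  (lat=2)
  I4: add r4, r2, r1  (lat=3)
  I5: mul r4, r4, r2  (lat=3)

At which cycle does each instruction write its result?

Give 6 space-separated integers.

Answer: 3 5 5 6 8 11

Derivation:
I0 add r3: issue@1 deps=(None,None) exec_start@1 write@3
I1 mul r2: issue@2 deps=(None,None) exec_start@2 write@5
I2 mul r2: issue@3 deps=(0,None) exec_start@3 write@5
I3 add r4: issue@4 deps=(None,0) exec_start@4 write@6
I4 add r4: issue@5 deps=(2,None) exec_start@5 write@8
I5 mul r4: issue@6 deps=(4,2) exec_start@8 write@11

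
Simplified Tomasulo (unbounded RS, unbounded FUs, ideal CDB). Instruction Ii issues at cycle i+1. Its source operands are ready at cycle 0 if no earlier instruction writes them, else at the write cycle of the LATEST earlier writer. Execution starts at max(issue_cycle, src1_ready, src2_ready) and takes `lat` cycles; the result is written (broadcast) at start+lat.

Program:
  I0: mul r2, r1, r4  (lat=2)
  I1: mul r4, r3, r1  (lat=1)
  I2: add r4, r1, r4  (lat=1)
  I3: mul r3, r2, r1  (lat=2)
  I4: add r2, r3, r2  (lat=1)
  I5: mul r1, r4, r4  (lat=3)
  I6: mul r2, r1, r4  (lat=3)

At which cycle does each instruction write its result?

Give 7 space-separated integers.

I0 mul r2: issue@1 deps=(None,None) exec_start@1 write@3
I1 mul r4: issue@2 deps=(None,None) exec_start@2 write@3
I2 add r4: issue@3 deps=(None,1) exec_start@3 write@4
I3 mul r3: issue@4 deps=(0,None) exec_start@4 write@6
I4 add r2: issue@5 deps=(3,0) exec_start@6 write@7
I5 mul r1: issue@6 deps=(2,2) exec_start@6 write@9
I6 mul r2: issue@7 deps=(5,2) exec_start@9 write@12

Answer: 3 3 4 6 7 9 12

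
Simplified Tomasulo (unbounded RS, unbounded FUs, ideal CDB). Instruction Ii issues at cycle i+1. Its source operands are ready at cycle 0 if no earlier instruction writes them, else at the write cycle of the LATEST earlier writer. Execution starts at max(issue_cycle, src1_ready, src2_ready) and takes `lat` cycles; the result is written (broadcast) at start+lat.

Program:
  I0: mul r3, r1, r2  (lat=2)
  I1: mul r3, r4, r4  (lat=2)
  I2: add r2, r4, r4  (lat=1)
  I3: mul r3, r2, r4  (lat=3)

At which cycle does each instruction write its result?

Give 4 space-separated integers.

Answer: 3 4 4 7

Derivation:
I0 mul r3: issue@1 deps=(None,None) exec_start@1 write@3
I1 mul r3: issue@2 deps=(None,None) exec_start@2 write@4
I2 add r2: issue@3 deps=(None,None) exec_start@3 write@4
I3 mul r3: issue@4 deps=(2,None) exec_start@4 write@7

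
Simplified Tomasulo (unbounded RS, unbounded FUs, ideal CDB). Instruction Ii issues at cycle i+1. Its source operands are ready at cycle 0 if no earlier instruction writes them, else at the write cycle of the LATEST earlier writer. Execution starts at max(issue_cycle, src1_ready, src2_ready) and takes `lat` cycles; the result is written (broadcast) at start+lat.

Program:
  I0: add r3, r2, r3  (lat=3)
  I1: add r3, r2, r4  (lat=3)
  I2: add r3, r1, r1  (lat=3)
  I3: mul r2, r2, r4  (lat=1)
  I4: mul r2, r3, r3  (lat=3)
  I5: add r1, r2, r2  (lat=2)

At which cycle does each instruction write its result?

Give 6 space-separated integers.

Answer: 4 5 6 5 9 11

Derivation:
I0 add r3: issue@1 deps=(None,None) exec_start@1 write@4
I1 add r3: issue@2 deps=(None,None) exec_start@2 write@5
I2 add r3: issue@3 deps=(None,None) exec_start@3 write@6
I3 mul r2: issue@4 deps=(None,None) exec_start@4 write@5
I4 mul r2: issue@5 deps=(2,2) exec_start@6 write@9
I5 add r1: issue@6 deps=(4,4) exec_start@9 write@11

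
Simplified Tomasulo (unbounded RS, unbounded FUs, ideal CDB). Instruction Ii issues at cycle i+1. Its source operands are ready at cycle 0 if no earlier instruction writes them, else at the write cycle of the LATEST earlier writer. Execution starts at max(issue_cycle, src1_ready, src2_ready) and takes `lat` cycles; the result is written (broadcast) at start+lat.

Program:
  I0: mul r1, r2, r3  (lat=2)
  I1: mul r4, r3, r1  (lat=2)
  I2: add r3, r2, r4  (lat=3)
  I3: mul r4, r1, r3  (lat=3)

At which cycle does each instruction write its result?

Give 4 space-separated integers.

I0 mul r1: issue@1 deps=(None,None) exec_start@1 write@3
I1 mul r4: issue@2 deps=(None,0) exec_start@3 write@5
I2 add r3: issue@3 deps=(None,1) exec_start@5 write@8
I3 mul r4: issue@4 deps=(0,2) exec_start@8 write@11

Answer: 3 5 8 11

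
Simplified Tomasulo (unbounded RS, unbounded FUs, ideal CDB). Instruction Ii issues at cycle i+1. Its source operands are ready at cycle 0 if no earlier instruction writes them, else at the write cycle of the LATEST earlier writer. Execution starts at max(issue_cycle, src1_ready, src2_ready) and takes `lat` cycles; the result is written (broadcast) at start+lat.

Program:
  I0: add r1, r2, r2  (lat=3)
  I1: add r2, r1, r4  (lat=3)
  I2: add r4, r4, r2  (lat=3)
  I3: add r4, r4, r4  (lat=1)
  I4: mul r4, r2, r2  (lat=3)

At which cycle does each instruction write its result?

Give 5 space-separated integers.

Answer: 4 7 10 11 10

Derivation:
I0 add r1: issue@1 deps=(None,None) exec_start@1 write@4
I1 add r2: issue@2 deps=(0,None) exec_start@4 write@7
I2 add r4: issue@3 deps=(None,1) exec_start@7 write@10
I3 add r4: issue@4 deps=(2,2) exec_start@10 write@11
I4 mul r4: issue@5 deps=(1,1) exec_start@7 write@10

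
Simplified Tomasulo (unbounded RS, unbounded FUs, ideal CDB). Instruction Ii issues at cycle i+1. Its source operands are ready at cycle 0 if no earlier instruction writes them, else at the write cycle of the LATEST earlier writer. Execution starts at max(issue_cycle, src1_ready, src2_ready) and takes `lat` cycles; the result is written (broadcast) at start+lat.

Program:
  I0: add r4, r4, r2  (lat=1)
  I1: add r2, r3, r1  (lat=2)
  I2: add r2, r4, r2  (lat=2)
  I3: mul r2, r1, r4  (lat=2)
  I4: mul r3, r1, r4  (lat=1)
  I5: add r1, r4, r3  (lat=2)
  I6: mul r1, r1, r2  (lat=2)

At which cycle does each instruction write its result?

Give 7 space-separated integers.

I0 add r4: issue@1 deps=(None,None) exec_start@1 write@2
I1 add r2: issue@2 deps=(None,None) exec_start@2 write@4
I2 add r2: issue@3 deps=(0,1) exec_start@4 write@6
I3 mul r2: issue@4 deps=(None,0) exec_start@4 write@6
I4 mul r3: issue@5 deps=(None,0) exec_start@5 write@6
I5 add r1: issue@6 deps=(0,4) exec_start@6 write@8
I6 mul r1: issue@7 deps=(5,3) exec_start@8 write@10

Answer: 2 4 6 6 6 8 10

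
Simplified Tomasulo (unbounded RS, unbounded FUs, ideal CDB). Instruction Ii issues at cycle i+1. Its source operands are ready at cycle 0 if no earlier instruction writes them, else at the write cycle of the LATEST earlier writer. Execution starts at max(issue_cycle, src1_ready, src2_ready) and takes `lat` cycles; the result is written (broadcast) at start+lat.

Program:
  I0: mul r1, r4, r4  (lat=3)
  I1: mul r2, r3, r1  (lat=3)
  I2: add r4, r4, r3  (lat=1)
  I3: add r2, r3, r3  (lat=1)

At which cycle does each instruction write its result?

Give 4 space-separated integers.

I0 mul r1: issue@1 deps=(None,None) exec_start@1 write@4
I1 mul r2: issue@2 deps=(None,0) exec_start@4 write@7
I2 add r4: issue@3 deps=(None,None) exec_start@3 write@4
I3 add r2: issue@4 deps=(None,None) exec_start@4 write@5

Answer: 4 7 4 5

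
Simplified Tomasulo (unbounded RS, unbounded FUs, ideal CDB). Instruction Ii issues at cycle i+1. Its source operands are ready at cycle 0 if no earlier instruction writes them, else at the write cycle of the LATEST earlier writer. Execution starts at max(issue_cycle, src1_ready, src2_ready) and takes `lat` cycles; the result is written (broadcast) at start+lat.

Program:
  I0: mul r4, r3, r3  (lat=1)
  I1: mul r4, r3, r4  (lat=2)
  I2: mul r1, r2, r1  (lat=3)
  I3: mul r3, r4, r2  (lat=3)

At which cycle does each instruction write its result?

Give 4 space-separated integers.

I0 mul r4: issue@1 deps=(None,None) exec_start@1 write@2
I1 mul r4: issue@2 deps=(None,0) exec_start@2 write@4
I2 mul r1: issue@3 deps=(None,None) exec_start@3 write@6
I3 mul r3: issue@4 deps=(1,None) exec_start@4 write@7

Answer: 2 4 6 7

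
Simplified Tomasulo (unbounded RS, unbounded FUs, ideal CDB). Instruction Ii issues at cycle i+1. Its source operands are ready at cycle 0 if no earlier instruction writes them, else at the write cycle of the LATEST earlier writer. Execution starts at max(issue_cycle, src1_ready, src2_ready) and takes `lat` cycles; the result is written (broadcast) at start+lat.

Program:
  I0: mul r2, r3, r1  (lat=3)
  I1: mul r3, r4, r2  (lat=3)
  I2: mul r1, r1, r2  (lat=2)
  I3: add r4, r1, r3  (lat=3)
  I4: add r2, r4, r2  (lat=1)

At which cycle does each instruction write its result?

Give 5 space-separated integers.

Answer: 4 7 6 10 11

Derivation:
I0 mul r2: issue@1 deps=(None,None) exec_start@1 write@4
I1 mul r3: issue@2 deps=(None,0) exec_start@4 write@7
I2 mul r1: issue@3 deps=(None,0) exec_start@4 write@6
I3 add r4: issue@4 deps=(2,1) exec_start@7 write@10
I4 add r2: issue@5 deps=(3,0) exec_start@10 write@11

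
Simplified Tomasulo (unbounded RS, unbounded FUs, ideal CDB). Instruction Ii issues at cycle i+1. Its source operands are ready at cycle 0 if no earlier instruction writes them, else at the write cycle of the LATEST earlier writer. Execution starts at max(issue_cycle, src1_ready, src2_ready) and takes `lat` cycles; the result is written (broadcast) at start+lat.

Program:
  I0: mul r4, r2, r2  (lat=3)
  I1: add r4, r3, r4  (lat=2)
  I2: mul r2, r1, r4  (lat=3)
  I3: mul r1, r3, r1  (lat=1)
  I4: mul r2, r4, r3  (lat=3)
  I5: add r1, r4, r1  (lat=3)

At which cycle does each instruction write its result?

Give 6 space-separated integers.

I0 mul r4: issue@1 deps=(None,None) exec_start@1 write@4
I1 add r4: issue@2 deps=(None,0) exec_start@4 write@6
I2 mul r2: issue@3 deps=(None,1) exec_start@6 write@9
I3 mul r1: issue@4 deps=(None,None) exec_start@4 write@5
I4 mul r2: issue@5 deps=(1,None) exec_start@6 write@9
I5 add r1: issue@6 deps=(1,3) exec_start@6 write@9

Answer: 4 6 9 5 9 9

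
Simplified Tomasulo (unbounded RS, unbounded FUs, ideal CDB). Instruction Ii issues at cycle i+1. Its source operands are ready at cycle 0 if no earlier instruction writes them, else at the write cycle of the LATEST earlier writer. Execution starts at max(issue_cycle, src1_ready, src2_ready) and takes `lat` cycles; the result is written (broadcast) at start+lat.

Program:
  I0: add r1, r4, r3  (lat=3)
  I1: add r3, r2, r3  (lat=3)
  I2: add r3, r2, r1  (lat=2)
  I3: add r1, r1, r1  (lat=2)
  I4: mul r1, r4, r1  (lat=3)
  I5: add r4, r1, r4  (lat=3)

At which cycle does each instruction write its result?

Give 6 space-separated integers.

Answer: 4 5 6 6 9 12

Derivation:
I0 add r1: issue@1 deps=(None,None) exec_start@1 write@4
I1 add r3: issue@2 deps=(None,None) exec_start@2 write@5
I2 add r3: issue@3 deps=(None,0) exec_start@4 write@6
I3 add r1: issue@4 deps=(0,0) exec_start@4 write@6
I4 mul r1: issue@5 deps=(None,3) exec_start@6 write@9
I5 add r4: issue@6 deps=(4,None) exec_start@9 write@12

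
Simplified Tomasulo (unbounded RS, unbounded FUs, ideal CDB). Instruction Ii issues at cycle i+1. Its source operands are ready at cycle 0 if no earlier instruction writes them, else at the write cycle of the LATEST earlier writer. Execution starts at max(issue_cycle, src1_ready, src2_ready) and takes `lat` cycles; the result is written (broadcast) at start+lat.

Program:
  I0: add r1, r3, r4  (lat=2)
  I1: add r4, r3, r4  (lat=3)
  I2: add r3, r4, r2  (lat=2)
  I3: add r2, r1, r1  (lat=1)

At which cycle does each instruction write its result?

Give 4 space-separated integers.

I0 add r1: issue@1 deps=(None,None) exec_start@1 write@3
I1 add r4: issue@2 deps=(None,None) exec_start@2 write@5
I2 add r3: issue@3 deps=(1,None) exec_start@5 write@7
I3 add r2: issue@4 deps=(0,0) exec_start@4 write@5

Answer: 3 5 7 5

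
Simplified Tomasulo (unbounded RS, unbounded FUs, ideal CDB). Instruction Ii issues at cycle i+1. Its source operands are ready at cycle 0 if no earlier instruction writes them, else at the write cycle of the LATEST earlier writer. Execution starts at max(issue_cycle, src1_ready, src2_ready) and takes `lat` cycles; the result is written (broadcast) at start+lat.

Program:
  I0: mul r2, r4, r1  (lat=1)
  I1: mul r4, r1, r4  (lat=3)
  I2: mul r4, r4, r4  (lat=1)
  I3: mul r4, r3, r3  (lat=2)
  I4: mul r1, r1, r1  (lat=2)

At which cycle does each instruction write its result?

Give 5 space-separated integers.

I0 mul r2: issue@1 deps=(None,None) exec_start@1 write@2
I1 mul r4: issue@2 deps=(None,None) exec_start@2 write@5
I2 mul r4: issue@3 deps=(1,1) exec_start@5 write@6
I3 mul r4: issue@4 deps=(None,None) exec_start@4 write@6
I4 mul r1: issue@5 deps=(None,None) exec_start@5 write@7

Answer: 2 5 6 6 7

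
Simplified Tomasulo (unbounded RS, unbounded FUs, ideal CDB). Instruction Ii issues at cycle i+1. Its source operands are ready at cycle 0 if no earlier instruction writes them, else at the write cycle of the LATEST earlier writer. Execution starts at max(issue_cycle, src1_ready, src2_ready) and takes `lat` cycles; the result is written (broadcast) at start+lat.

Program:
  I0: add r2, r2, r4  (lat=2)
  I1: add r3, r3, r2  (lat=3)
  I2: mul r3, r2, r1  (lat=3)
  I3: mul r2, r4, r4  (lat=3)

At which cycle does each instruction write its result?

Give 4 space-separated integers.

Answer: 3 6 6 7

Derivation:
I0 add r2: issue@1 deps=(None,None) exec_start@1 write@3
I1 add r3: issue@2 deps=(None,0) exec_start@3 write@6
I2 mul r3: issue@3 deps=(0,None) exec_start@3 write@6
I3 mul r2: issue@4 deps=(None,None) exec_start@4 write@7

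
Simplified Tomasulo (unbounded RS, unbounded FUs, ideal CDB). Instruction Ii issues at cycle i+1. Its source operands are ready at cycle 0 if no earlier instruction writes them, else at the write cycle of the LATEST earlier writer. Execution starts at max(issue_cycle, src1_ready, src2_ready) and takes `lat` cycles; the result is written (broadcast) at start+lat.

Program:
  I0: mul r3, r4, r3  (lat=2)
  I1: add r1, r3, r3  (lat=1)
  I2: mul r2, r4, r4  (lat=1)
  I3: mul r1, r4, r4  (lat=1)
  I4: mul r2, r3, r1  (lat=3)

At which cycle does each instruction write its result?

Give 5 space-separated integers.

Answer: 3 4 4 5 8

Derivation:
I0 mul r3: issue@1 deps=(None,None) exec_start@1 write@3
I1 add r1: issue@2 deps=(0,0) exec_start@3 write@4
I2 mul r2: issue@3 deps=(None,None) exec_start@3 write@4
I3 mul r1: issue@4 deps=(None,None) exec_start@4 write@5
I4 mul r2: issue@5 deps=(0,3) exec_start@5 write@8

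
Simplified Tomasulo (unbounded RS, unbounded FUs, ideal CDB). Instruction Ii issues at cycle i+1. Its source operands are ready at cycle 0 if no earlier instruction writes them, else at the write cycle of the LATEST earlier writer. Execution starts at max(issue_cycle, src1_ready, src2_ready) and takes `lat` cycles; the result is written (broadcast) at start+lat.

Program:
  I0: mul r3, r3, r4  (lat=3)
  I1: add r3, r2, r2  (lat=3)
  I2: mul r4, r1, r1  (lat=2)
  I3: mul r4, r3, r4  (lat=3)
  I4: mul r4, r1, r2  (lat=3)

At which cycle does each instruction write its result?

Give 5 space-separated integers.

Answer: 4 5 5 8 8

Derivation:
I0 mul r3: issue@1 deps=(None,None) exec_start@1 write@4
I1 add r3: issue@2 deps=(None,None) exec_start@2 write@5
I2 mul r4: issue@3 deps=(None,None) exec_start@3 write@5
I3 mul r4: issue@4 deps=(1,2) exec_start@5 write@8
I4 mul r4: issue@5 deps=(None,None) exec_start@5 write@8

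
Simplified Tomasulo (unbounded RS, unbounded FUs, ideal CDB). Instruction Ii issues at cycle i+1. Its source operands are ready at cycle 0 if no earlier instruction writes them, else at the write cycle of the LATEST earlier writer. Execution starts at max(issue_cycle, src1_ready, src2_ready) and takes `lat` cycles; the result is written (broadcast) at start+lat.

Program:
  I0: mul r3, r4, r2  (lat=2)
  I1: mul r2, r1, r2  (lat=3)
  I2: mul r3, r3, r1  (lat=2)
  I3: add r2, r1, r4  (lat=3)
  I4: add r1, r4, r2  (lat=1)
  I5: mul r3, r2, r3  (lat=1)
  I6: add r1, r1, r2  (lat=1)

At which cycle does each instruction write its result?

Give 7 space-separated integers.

I0 mul r3: issue@1 deps=(None,None) exec_start@1 write@3
I1 mul r2: issue@2 deps=(None,None) exec_start@2 write@5
I2 mul r3: issue@3 deps=(0,None) exec_start@3 write@5
I3 add r2: issue@4 deps=(None,None) exec_start@4 write@7
I4 add r1: issue@5 deps=(None,3) exec_start@7 write@8
I5 mul r3: issue@6 deps=(3,2) exec_start@7 write@8
I6 add r1: issue@7 deps=(4,3) exec_start@8 write@9

Answer: 3 5 5 7 8 8 9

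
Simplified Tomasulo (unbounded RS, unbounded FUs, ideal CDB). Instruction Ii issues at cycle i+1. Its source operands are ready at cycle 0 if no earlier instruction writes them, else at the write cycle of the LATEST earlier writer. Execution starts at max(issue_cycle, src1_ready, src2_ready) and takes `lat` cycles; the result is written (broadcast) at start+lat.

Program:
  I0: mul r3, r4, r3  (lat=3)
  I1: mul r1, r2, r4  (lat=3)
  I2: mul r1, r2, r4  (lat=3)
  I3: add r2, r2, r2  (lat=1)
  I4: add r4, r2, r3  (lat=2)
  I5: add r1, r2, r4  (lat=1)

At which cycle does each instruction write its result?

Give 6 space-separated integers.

Answer: 4 5 6 5 7 8

Derivation:
I0 mul r3: issue@1 deps=(None,None) exec_start@1 write@4
I1 mul r1: issue@2 deps=(None,None) exec_start@2 write@5
I2 mul r1: issue@3 deps=(None,None) exec_start@3 write@6
I3 add r2: issue@4 deps=(None,None) exec_start@4 write@5
I4 add r4: issue@5 deps=(3,0) exec_start@5 write@7
I5 add r1: issue@6 deps=(3,4) exec_start@7 write@8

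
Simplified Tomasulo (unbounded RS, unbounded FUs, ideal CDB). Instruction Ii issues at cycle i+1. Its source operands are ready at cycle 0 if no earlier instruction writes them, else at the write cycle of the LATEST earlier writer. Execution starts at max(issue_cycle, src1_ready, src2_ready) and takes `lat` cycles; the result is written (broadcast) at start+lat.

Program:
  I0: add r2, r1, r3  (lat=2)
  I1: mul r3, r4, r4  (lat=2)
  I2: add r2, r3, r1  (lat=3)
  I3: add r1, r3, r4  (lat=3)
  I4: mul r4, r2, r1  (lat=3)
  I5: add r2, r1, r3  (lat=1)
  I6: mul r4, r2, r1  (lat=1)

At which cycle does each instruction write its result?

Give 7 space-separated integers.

I0 add r2: issue@1 deps=(None,None) exec_start@1 write@3
I1 mul r3: issue@2 deps=(None,None) exec_start@2 write@4
I2 add r2: issue@3 deps=(1,None) exec_start@4 write@7
I3 add r1: issue@4 deps=(1,None) exec_start@4 write@7
I4 mul r4: issue@5 deps=(2,3) exec_start@7 write@10
I5 add r2: issue@6 deps=(3,1) exec_start@7 write@8
I6 mul r4: issue@7 deps=(5,3) exec_start@8 write@9

Answer: 3 4 7 7 10 8 9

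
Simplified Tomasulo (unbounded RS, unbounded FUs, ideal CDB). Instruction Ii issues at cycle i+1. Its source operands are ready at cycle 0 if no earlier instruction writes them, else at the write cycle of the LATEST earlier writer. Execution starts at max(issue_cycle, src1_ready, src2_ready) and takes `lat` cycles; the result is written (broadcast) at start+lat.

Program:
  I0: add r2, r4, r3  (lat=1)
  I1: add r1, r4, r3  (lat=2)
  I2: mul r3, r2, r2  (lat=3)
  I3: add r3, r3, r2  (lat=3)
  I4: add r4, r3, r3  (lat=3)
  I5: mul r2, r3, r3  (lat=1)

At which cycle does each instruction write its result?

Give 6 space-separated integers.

Answer: 2 4 6 9 12 10

Derivation:
I0 add r2: issue@1 deps=(None,None) exec_start@1 write@2
I1 add r1: issue@2 deps=(None,None) exec_start@2 write@4
I2 mul r3: issue@3 deps=(0,0) exec_start@3 write@6
I3 add r3: issue@4 deps=(2,0) exec_start@6 write@9
I4 add r4: issue@5 deps=(3,3) exec_start@9 write@12
I5 mul r2: issue@6 deps=(3,3) exec_start@9 write@10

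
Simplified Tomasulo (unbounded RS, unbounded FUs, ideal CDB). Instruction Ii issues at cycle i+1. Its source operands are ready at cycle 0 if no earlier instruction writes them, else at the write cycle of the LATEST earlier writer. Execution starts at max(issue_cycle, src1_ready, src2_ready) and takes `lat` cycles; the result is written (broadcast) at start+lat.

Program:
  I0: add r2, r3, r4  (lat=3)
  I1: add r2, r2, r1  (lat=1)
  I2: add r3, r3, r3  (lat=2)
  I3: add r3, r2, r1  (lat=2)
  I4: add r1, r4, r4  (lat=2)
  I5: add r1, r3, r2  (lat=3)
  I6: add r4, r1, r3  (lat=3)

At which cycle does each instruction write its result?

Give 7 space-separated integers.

Answer: 4 5 5 7 7 10 13

Derivation:
I0 add r2: issue@1 deps=(None,None) exec_start@1 write@4
I1 add r2: issue@2 deps=(0,None) exec_start@4 write@5
I2 add r3: issue@3 deps=(None,None) exec_start@3 write@5
I3 add r3: issue@4 deps=(1,None) exec_start@5 write@7
I4 add r1: issue@5 deps=(None,None) exec_start@5 write@7
I5 add r1: issue@6 deps=(3,1) exec_start@7 write@10
I6 add r4: issue@7 deps=(5,3) exec_start@10 write@13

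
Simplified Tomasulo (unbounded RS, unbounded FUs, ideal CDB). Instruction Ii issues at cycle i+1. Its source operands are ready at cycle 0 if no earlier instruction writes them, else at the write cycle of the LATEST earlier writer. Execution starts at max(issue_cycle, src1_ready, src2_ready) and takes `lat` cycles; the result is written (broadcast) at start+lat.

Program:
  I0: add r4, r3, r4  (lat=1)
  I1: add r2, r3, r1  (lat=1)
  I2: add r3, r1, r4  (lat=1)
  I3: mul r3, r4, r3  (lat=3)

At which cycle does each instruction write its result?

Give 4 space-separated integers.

Answer: 2 3 4 7

Derivation:
I0 add r4: issue@1 deps=(None,None) exec_start@1 write@2
I1 add r2: issue@2 deps=(None,None) exec_start@2 write@3
I2 add r3: issue@3 deps=(None,0) exec_start@3 write@4
I3 mul r3: issue@4 deps=(0,2) exec_start@4 write@7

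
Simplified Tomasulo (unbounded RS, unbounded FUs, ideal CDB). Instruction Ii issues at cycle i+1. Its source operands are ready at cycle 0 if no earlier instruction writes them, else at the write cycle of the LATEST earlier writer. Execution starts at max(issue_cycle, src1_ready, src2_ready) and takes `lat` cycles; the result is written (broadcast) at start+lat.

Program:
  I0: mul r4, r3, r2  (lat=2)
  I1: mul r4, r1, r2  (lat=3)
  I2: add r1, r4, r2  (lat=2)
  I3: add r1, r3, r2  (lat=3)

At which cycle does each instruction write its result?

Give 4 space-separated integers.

I0 mul r4: issue@1 deps=(None,None) exec_start@1 write@3
I1 mul r4: issue@2 deps=(None,None) exec_start@2 write@5
I2 add r1: issue@3 deps=(1,None) exec_start@5 write@7
I3 add r1: issue@4 deps=(None,None) exec_start@4 write@7

Answer: 3 5 7 7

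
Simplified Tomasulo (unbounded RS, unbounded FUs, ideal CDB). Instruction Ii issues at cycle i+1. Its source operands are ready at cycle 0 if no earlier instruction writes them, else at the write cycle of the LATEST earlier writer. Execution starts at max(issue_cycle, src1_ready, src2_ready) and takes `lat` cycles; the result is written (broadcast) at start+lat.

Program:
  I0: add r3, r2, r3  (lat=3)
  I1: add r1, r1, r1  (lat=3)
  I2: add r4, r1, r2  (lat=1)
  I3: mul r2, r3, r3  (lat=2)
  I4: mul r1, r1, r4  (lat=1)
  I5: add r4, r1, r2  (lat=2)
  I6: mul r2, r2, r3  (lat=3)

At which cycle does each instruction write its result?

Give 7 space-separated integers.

I0 add r3: issue@1 deps=(None,None) exec_start@1 write@4
I1 add r1: issue@2 deps=(None,None) exec_start@2 write@5
I2 add r4: issue@3 deps=(1,None) exec_start@5 write@6
I3 mul r2: issue@4 deps=(0,0) exec_start@4 write@6
I4 mul r1: issue@5 deps=(1,2) exec_start@6 write@7
I5 add r4: issue@6 deps=(4,3) exec_start@7 write@9
I6 mul r2: issue@7 deps=(3,0) exec_start@7 write@10

Answer: 4 5 6 6 7 9 10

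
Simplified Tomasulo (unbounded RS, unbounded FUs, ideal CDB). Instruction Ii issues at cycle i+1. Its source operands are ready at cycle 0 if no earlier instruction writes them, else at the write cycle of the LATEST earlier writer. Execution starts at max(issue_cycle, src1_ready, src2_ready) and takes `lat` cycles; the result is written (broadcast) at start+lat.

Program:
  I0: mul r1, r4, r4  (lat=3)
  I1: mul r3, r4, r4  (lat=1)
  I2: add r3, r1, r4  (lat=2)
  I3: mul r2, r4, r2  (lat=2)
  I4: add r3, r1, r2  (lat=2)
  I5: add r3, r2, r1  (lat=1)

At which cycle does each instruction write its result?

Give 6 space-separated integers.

Answer: 4 3 6 6 8 7

Derivation:
I0 mul r1: issue@1 deps=(None,None) exec_start@1 write@4
I1 mul r3: issue@2 deps=(None,None) exec_start@2 write@3
I2 add r3: issue@3 deps=(0,None) exec_start@4 write@6
I3 mul r2: issue@4 deps=(None,None) exec_start@4 write@6
I4 add r3: issue@5 deps=(0,3) exec_start@6 write@8
I5 add r3: issue@6 deps=(3,0) exec_start@6 write@7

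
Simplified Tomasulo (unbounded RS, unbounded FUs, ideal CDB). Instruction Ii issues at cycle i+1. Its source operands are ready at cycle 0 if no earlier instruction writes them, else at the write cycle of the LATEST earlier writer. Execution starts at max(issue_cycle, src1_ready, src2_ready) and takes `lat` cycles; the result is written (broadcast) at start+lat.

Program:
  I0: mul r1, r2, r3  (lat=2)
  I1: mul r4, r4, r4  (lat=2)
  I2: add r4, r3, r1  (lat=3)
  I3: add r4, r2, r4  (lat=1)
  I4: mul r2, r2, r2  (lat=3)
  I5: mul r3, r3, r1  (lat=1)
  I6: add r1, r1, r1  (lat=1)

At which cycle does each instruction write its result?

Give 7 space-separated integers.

I0 mul r1: issue@1 deps=(None,None) exec_start@1 write@3
I1 mul r4: issue@2 deps=(None,None) exec_start@2 write@4
I2 add r4: issue@3 deps=(None,0) exec_start@3 write@6
I3 add r4: issue@4 deps=(None,2) exec_start@6 write@7
I4 mul r2: issue@5 deps=(None,None) exec_start@5 write@8
I5 mul r3: issue@6 deps=(None,0) exec_start@6 write@7
I6 add r1: issue@7 deps=(0,0) exec_start@7 write@8

Answer: 3 4 6 7 8 7 8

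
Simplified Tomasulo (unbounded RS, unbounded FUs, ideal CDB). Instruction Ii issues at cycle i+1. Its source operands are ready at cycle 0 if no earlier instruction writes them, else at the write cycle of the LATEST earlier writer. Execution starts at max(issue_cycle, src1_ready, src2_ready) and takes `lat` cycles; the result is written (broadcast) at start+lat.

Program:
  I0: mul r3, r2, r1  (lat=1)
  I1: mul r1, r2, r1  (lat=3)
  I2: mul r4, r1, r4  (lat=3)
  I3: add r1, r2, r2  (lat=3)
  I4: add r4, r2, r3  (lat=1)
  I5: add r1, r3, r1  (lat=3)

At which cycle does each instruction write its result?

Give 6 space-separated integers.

Answer: 2 5 8 7 6 10

Derivation:
I0 mul r3: issue@1 deps=(None,None) exec_start@1 write@2
I1 mul r1: issue@2 deps=(None,None) exec_start@2 write@5
I2 mul r4: issue@3 deps=(1,None) exec_start@5 write@8
I3 add r1: issue@4 deps=(None,None) exec_start@4 write@7
I4 add r4: issue@5 deps=(None,0) exec_start@5 write@6
I5 add r1: issue@6 deps=(0,3) exec_start@7 write@10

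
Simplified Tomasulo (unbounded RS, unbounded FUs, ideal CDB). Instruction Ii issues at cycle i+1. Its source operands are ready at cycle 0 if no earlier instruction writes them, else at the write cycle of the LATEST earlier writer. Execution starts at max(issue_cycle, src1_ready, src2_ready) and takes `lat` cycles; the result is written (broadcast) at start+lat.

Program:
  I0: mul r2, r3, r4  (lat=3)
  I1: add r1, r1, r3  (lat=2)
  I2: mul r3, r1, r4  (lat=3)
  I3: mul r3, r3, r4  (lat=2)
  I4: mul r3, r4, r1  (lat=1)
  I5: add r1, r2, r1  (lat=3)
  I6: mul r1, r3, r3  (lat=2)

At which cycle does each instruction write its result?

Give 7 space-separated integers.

Answer: 4 4 7 9 6 9 9

Derivation:
I0 mul r2: issue@1 deps=(None,None) exec_start@1 write@4
I1 add r1: issue@2 deps=(None,None) exec_start@2 write@4
I2 mul r3: issue@3 deps=(1,None) exec_start@4 write@7
I3 mul r3: issue@4 deps=(2,None) exec_start@7 write@9
I4 mul r3: issue@5 deps=(None,1) exec_start@5 write@6
I5 add r1: issue@6 deps=(0,1) exec_start@6 write@9
I6 mul r1: issue@7 deps=(4,4) exec_start@7 write@9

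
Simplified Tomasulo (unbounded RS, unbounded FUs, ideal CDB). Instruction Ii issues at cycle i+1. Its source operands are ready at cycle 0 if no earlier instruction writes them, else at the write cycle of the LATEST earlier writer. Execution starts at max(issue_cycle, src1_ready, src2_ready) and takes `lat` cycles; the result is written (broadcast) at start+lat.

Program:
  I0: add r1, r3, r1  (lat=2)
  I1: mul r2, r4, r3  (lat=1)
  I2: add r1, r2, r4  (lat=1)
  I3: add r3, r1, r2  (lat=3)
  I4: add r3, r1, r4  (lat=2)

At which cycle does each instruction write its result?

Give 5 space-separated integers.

Answer: 3 3 4 7 7

Derivation:
I0 add r1: issue@1 deps=(None,None) exec_start@1 write@3
I1 mul r2: issue@2 deps=(None,None) exec_start@2 write@3
I2 add r1: issue@3 deps=(1,None) exec_start@3 write@4
I3 add r3: issue@4 deps=(2,1) exec_start@4 write@7
I4 add r3: issue@5 deps=(2,None) exec_start@5 write@7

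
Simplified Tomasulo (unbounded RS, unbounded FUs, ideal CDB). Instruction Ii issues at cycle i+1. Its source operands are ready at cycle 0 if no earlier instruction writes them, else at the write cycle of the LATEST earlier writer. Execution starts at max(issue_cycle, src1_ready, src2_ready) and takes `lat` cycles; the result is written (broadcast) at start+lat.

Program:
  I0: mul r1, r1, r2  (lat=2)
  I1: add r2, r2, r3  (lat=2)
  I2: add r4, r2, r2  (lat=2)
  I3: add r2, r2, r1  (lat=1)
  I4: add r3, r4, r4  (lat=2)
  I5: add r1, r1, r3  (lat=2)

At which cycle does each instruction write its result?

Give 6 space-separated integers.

Answer: 3 4 6 5 8 10

Derivation:
I0 mul r1: issue@1 deps=(None,None) exec_start@1 write@3
I1 add r2: issue@2 deps=(None,None) exec_start@2 write@4
I2 add r4: issue@3 deps=(1,1) exec_start@4 write@6
I3 add r2: issue@4 deps=(1,0) exec_start@4 write@5
I4 add r3: issue@5 deps=(2,2) exec_start@6 write@8
I5 add r1: issue@6 deps=(0,4) exec_start@8 write@10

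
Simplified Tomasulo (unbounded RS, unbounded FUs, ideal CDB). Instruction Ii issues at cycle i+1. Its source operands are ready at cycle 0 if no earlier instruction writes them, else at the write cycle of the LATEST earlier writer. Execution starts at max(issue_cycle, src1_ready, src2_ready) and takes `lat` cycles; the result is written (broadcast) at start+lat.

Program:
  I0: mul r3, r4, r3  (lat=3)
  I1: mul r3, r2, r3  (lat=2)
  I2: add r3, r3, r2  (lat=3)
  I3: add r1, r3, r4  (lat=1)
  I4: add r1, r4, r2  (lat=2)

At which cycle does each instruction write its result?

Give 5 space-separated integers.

Answer: 4 6 9 10 7

Derivation:
I0 mul r3: issue@1 deps=(None,None) exec_start@1 write@4
I1 mul r3: issue@2 deps=(None,0) exec_start@4 write@6
I2 add r3: issue@3 deps=(1,None) exec_start@6 write@9
I3 add r1: issue@4 deps=(2,None) exec_start@9 write@10
I4 add r1: issue@5 deps=(None,None) exec_start@5 write@7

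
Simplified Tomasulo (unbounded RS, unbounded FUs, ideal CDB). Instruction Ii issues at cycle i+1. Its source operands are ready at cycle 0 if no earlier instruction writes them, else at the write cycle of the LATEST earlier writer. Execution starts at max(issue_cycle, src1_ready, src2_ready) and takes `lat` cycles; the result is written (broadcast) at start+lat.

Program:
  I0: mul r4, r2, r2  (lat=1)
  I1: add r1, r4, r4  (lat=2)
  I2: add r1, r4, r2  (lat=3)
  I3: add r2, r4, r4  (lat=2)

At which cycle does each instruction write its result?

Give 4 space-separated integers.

Answer: 2 4 6 6

Derivation:
I0 mul r4: issue@1 deps=(None,None) exec_start@1 write@2
I1 add r1: issue@2 deps=(0,0) exec_start@2 write@4
I2 add r1: issue@3 deps=(0,None) exec_start@3 write@6
I3 add r2: issue@4 deps=(0,0) exec_start@4 write@6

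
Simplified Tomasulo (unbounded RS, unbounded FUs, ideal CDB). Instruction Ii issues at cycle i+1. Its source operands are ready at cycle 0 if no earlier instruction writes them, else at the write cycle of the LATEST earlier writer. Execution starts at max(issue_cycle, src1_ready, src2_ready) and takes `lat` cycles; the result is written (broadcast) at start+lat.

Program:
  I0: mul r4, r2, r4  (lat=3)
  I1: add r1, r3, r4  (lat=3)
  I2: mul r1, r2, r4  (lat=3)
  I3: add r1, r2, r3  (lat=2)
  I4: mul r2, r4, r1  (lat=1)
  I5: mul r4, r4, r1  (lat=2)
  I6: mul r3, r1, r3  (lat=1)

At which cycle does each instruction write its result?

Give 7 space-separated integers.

I0 mul r4: issue@1 deps=(None,None) exec_start@1 write@4
I1 add r1: issue@2 deps=(None,0) exec_start@4 write@7
I2 mul r1: issue@3 deps=(None,0) exec_start@4 write@7
I3 add r1: issue@4 deps=(None,None) exec_start@4 write@6
I4 mul r2: issue@5 deps=(0,3) exec_start@6 write@7
I5 mul r4: issue@6 deps=(0,3) exec_start@6 write@8
I6 mul r3: issue@7 deps=(3,None) exec_start@7 write@8

Answer: 4 7 7 6 7 8 8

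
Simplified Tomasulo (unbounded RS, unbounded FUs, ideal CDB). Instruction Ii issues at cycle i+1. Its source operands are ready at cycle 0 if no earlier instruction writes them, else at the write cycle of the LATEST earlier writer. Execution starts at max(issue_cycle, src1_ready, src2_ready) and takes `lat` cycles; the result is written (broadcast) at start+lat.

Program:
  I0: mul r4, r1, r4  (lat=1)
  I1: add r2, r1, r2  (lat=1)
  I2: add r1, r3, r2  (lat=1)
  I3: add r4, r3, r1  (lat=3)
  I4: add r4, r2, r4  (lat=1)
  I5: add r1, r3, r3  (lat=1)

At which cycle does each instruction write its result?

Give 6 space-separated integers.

Answer: 2 3 4 7 8 7

Derivation:
I0 mul r4: issue@1 deps=(None,None) exec_start@1 write@2
I1 add r2: issue@2 deps=(None,None) exec_start@2 write@3
I2 add r1: issue@3 deps=(None,1) exec_start@3 write@4
I3 add r4: issue@4 deps=(None,2) exec_start@4 write@7
I4 add r4: issue@5 deps=(1,3) exec_start@7 write@8
I5 add r1: issue@6 deps=(None,None) exec_start@6 write@7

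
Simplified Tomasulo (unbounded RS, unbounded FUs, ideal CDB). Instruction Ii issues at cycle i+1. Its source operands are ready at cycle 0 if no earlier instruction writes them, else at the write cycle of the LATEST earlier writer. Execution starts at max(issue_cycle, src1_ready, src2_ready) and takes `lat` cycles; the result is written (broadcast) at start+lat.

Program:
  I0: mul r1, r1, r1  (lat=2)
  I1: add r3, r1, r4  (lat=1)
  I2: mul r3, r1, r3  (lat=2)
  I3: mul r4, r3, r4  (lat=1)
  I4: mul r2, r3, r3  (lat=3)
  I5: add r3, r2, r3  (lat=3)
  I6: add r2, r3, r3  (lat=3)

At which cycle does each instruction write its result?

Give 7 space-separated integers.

Answer: 3 4 6 7 9 12 15

Derivation:
I0 mul r1: issue@1 deps=(None,None) exec_start@1 write@3
I1 add r3: issue@2 deps=(0,None) exec_start@3 write@4
I2 mul r3: issue@3 deps=(0,1) exec_start@4 write@6
I3 mul r4: issue@4 deps=(2,None) exec_start@6 write@7
I4 mul r2: issue@5 deps=(2,2) exec_start@6 write@9
I5 add r3: issue@6 deps=(4,2) exec_start@9 write@12
I6 add r2: issue@7 deps=(5,5) exec_start@12 write@15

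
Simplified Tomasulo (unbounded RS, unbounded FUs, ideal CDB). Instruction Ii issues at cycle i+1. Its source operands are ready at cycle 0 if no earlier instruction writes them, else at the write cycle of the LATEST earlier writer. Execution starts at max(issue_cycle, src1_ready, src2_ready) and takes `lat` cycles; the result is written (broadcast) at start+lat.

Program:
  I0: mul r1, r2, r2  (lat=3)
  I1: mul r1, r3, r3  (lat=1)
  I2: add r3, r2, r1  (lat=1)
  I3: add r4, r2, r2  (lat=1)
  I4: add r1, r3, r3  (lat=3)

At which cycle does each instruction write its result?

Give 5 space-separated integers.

I0 mul r1: issue@1 deps=(None,None) exec_start@1 write@4
I1 mul r1: issue@2 deps=(None,None) exec_start@2 write@3
I2 add r3: issue@3 deps=(None,1) exec_start@3 write@4
I3 add r4: issue@4 deps=(None,None) exec_start@4 write@5
I4 add r1: issue@5 deps=(2,2) exec_start@5 write@8

Answer: 4 3 4 5 8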